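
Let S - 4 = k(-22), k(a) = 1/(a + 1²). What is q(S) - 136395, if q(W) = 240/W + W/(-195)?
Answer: -46337982664/339885 ≈ -1.3633e+5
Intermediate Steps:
k(a) = 1/(1 + a) (k(a) = 1/(a + 1) = 1/(1 + a))
S = 83/21 (S = 4 + 1/(1 - 22) = 4 + 1/(-21) = 4 - 1/21 = 83/21 ≈ 3.9524)
q(W) = 240/W - W/195 (q(W) = 240/W + W*(-1/195) = 240/W - W/195)
q(S) - 136395 = (240/(83/21) - 1/195*83/21) - 136395 = (240*(21/83) - 83/4095) - 136395 = (5040/83 - 83/4095) - 136395 = 20631911/339885 - 136395 = -46337982664/339885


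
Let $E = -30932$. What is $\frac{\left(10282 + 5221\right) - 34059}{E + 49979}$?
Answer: $- \frac{18556}{19047} \approx -0.97422$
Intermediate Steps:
$\frac{\left(10282 + 5221\right) - 34059}{E + 49979} = \frac{\left(10282 + 5221\right) - 34059}{-30932 + 49979} = \frac{15503 - 34059}{19047} = \left(-18556\right) \frac{1}{19047} = - \frac{18556}{19047}$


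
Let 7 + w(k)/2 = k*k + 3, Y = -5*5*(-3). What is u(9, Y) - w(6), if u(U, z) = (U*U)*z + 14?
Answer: 6025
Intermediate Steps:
Y = 75 (Y = -25*(-3) = 75)
u(U, z) = 14 + z*U**2 (u(U, z) = U**2*z + 14 = z*U**2 + 14 = 14 + z*U**2)
w(k) = -8 + 2*k**2 (w(k) = -14 + 2*(k*k + 3) = -14 + 2*(k**2 + 3) = -14 + 2*(3 + k**2) = -14 + (6 + 2*k**2) = -8 + 2*k**2)
u(9, Y) - w(6) = (14 + 75*9**2) - (-8 + 2*6**2) = (14 + 75*81) - (-8 + 2*36) = (14 + 6075) - (-8 + 72) = 6089 - 1*64 = 6089 - 64 = 6025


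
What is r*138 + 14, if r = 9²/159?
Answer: 4468/53 ≈ 84.302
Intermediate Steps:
r = 27/53 (r = 81*(1/159) = 27/53 ≈ 0.50943)
r*138 + 14 = (27/53)*138 + 14 = 3726/53 + 14 = 4468/53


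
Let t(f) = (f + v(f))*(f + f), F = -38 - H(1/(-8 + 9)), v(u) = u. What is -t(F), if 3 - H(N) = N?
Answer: -6400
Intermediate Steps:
H(N) = 3 - N
F = -40 (F = -38 - (3 - 1/(-8 + 9)) = -38 - (3 - 1/1) = -38 - (3 - 1*1) = -38 - (3 - 1) = -38 - 1*2 = -38 - 2 = -40)
t(f) = 4*f² (t(f) = (f + f)*(f + f) = (2*f)*(2*f) = 4*f²)
-t(F) = -4*(-40)² = -4*1600 = -1*6400 = -6400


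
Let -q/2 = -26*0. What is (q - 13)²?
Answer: 169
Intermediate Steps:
q = 0 (q = -(-52)*0 = -2*0 = 0)
(q - 13)² = (0 - 13)² = (-13)² = 169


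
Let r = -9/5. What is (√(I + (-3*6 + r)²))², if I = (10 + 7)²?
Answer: 17026/25 ≈ 681.04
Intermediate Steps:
r = -9/5 (r = -9*⅕ = -9/5 ≈ -1.8000)
I = 289 (I = 17² = 289)
(√(I + (-3*6 + r)²))² = (√(289 + (-3*6 - 9/5)²))² = (√(289 + (-18 - 9/5)²))² = (√(289 + (-99/5)²))² = (√(289 + 9801/25))² = (√(17026/25))² = (√17026/5)² = 17026/25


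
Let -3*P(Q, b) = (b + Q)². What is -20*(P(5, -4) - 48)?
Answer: 2900/3 ≈ 966.67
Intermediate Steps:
P(Q, b) = -(Q + b)²/3 (P(Q, b) = -(b + Q)²/3 = -(Q + b)²/3)
-20*(P(5, -4) - 48) = -20*(-(5 - 4)²/3 - 48) = -20*(-⅓*1² - 48) = -20*(-⅓*1 - 48) = -20*(-⅓ - 48) = -20*(-145/3) = 2900/3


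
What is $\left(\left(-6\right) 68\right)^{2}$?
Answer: $166464$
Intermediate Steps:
$\left(\left(-6\right) 68\right)^{2} = \left(-408\right)^{2} = 166464$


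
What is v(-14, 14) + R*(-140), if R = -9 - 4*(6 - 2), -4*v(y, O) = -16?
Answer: 3504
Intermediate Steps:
v(y, O) = 4 (v(y, O) = -1/4*(-16) = 4)
R = -25 (R = -9 - 4*4 = -9 - 16 = -25)
v(-14, 14) + R*(-140) = 4 - 25*(-140) = 4 + 3500 = 3504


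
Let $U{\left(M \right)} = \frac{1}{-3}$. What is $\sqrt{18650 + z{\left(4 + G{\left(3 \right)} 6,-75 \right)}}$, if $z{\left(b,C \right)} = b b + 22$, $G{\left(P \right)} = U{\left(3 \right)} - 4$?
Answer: $2 \sqrt{4789} \approx 138.41$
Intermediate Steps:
$U{\left(M \right)} = - \frac{1}{3}$
$G{\left(P \right)} = - \frac{13}{3}$ ($G{\left(P \right)} = - \frac{1}{3} - 4 = - \frac{13}{3}$)
$z{\left(b,C \right)} = 22 + b^{2}$ ($z{\left(b,C \right)} = b^{2} + 22 = 22 + b^{2}$)
$\sqrt{18650 + z{\left(4 + G{\left(3 \right)} 6,-75 \right)}} = \sqrt{18650 + \left(22 + \left(4 - 26\right)^{2}\right)} = \sqrt{18650 + \left(22 + \left(-22\right)^{2}\right)} = \sqrt{18650 + \left(22 + 484\right)} = \sqrt{18650 + 506} = \sqrt{19156} = 2 \sqrt{4789}$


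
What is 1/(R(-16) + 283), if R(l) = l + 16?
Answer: 1/283 ≈ 0.0035336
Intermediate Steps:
R(l) = 16 + l
1/(R(-16) + 283) = 1/((16 - 16) + 283) = 1/(0 + 283) = 1/283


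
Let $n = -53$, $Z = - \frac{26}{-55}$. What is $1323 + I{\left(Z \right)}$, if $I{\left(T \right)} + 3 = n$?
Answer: $1267$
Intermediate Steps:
$Z = \frac{26}{55}$ ($Z = \left(-26\right) \left(- \frac{1}{55}\right) = \frac{26}{55} \approx 0.47273$)
$I{\left(T \right)} = -56$ ($I{\left(T \right)} = -3 - 53 = -56$)
$1323 + I{\left(Z \right)} = 1323 - 56 = 1267$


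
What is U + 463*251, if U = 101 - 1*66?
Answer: 116248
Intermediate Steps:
U = 35 (U = 101 - 66 = 35)
U + 463*251 = 35 + 463*251 = 35 + 116213 = 116248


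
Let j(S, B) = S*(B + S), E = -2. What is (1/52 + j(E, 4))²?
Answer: 42849/2704 ≈ 15.847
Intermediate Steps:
(1/52 + j(E, 4))² = (1/52 - 2*(4 - 2))² = (1/52 - 2*2)² = (1/52 - 4)² = (-207/52)² = 42849/2704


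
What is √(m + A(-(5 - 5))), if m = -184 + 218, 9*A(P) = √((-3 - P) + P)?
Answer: √(306 + I*√3)/3 ≈ 5.831 + 0.016502*I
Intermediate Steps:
A(P) = I*√3/9 (A(P) = √((-3 - P) + P)/9 = √(-3)/9 = (I*√3)/9 = I*√3/9)
m = 34
√(m + A(-(5 - 5))) = √(34 + I*√3/9)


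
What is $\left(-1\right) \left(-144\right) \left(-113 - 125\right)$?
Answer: $-34272$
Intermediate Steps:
$\left(-1\right) \left(-144\right) \left(-113 - 125\right) = 144 \left(-113 - 125\right) = 144 \left(-238\right) = -34272$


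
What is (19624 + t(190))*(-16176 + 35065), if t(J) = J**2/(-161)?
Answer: 58997222596/161 ≈ 3.6644e+8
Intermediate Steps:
t(J) = -J**2/161
(19624 + t(190))*(-16176 + 35065) = (19624 - 1/161*190**2)*(-16176 + 35065) = (19624 - 1/161*36100)*18889 = (19624 - 36100/161)*18889 = (3123364/161)*18889 = 58997222596/161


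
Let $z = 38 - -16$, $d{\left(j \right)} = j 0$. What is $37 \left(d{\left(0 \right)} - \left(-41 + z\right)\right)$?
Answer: $-481$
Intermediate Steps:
$d{\left(j \right)} = 0$
$z = 54$ ($z = 38 + 16 = 54$)
$37 \left(d{\left(0 \right)} - \left(-41 + z\right)\right) = 37 \left(0 + \left(41 - 54\right)\right) = 37 \left(0 - 13\right) = 37 \left(-13\right) = -481$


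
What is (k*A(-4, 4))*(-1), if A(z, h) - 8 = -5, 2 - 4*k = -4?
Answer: -9/2 ≈ -4.5000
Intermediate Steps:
k = 3/2 (k = ½ - ¼*(-4) = ½ + 1 = 3/2 ≈ 1.5000)
A(z, h) = 3 (A(z, h) = 8 - 5 = 3)
(k*A(-4, 4))*(-1) = ((3/2)*3)*(-1) = (9/2)*(-1) = -9/2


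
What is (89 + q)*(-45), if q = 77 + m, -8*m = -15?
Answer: -60435/8 ≈ -7554.4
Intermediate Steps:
m = 15/8 (m = -⅛*(-15) = 15/8 ≈ 1.8750)
q = 631/8 (q = 77 + 15/8 = 631/8 ≈ 78.875)
(89 + q)*(-45) = (89 + 631/8)*(-45) = (1343/8)*(-45) = -60435/8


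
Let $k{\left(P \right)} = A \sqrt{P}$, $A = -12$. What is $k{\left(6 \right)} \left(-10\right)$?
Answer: $120 \sqrt{6} \approx 293.94$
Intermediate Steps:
$k{\left(P \right)} = - 12 \sqrt{P}$
$k{\left(6 \right)} \left(-10\right) = - 12 \sqrt{6} \left(-10\right) = 120 \sqrt{6}$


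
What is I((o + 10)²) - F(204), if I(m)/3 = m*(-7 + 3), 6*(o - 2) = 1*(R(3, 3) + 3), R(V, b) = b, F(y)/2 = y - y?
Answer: -2028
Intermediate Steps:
F(y) = 0 (F(y) = 2*(y - y) = 2*0 = 0)
o = 3 (o = 2 + (1*(3 + 3))/6 = 2 + (1*6)/6 = 2 + (⅙)*6 = 2 + 1 = 3)
I(m) = -12*m (I(m) = 3*(m*(-7 + 3)) = 3*(m*(-4)) = 3*(-4*m) = -12*m)
I((o + 10)²) - F(204) = -12*(3 + 10)² - 1*0 = -12*13² + 0 = -12*169 + 0 = -2028 + 0 = -2028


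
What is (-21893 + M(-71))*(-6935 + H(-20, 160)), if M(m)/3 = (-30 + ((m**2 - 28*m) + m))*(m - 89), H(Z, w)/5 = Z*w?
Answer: 76771082355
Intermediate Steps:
H(Z, w) = 5*Z*w (H(Z, w) = 5*(Z*w) = 5*Z*w)
M(m) = 3*(-89 + m)*(-30 + m**2 - 27*m) (M(m) = 3*((-30 + ((m**2 - 28*m) + m))*(m - 89)) = 3*((-30 + (m**2 - 27*m))*(-89 + m)) = 3*((-30 + m**2 - 27*m)*(-89 + m)) = 3*((-89 + m)*(-30 + m**2 - 27*m)) = 3*(-89 + m)*(-30 + m**2 - 27*m))
(-21893 + M(-71))*(-6935 + H(-20, 160)) = (-21893 + (8010 - 348*(-71)**2 + 3*(-71)**3 + 7119*(-71)))*(-6935 + 5*(-20)*160) = (-21893 + (8010 - 348*5041 + 3*(-357911) - 505449))*(-6935 - 16000) = (-21893 + (8010 - 1754268 - 1073733 - 505449))*(-22935) = (-21893 - 3325440)*(-22935) = -3347333*(-22935) = 76771082355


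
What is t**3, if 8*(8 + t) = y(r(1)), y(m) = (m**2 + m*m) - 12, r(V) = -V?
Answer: -50653/64 ≈ -791.45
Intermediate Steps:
y(m) = -12 + 2*m**2 (y(m) = (m**2 + m**2) - 12 = 2*m**2 - 12 = -12 + 2*m**2)
t = -37/4 (t = -8 + (-12 + 2*(-1*1)**2)/8 = -8 + (-12 + 2*(-1)**2)/8 = -8 + (-12 + 2*1)/8 = -8 + (-12 + 2)/8 = -8 + (1/8)*(-10) = -8 - 5/4 = -37/4 ≈ -9.2500)
t**3 = (-37/4)**3 = -50653/64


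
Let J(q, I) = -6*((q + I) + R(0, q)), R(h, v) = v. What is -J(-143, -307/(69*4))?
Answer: -79243/46 ≈ -1722.7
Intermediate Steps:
J(q, I) = -12*q - 6*I (J(q, I) = -6*((q + I) + q) = -6*((I + q) + q) = -6*(I + 2*q) = -12*q - 6*I)
-J(-143, -307/(69*4)) = -(-12*(-143) - (-1842)/(69*4)) = -(1716 - (-1842)/276) = -(1716 - 6*(-307/276)) = -(1716 + 307/46) = -1*79243/46 = -79243/46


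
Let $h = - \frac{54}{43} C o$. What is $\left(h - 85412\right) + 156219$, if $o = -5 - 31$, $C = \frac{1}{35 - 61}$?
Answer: $\frac{39580141}{559} \approx 70805.0$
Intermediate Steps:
$C = - \frac{1}{26}$ ($C = \frac{1}{-26} = - \frac{1}{26} \approx -0.038462$)
$o = -36$
$h = - \frac{972}{559}$ ($h = - \frac{54}{43} \left(- \frac{1}{26}\right) \left(-36\right) = \left(-54\right) \frac{1}{43} \left(- \frac{1}{26}\right) \left(-36\right) = \left(- \frac{54}{43}\right) \left(- \frac{1}{26}\right) \left(-36\right) = \frac{27}{559} \left(-36\right) = - \frac{972}{559} \approx -1.7388$)
$\left(h - 85412\right) + 156219 = \left(- \frac{972}{559} - 85412\right) + 156219 = - \frac{47746280}{559} + 156219 = \frac{39580141}{559}$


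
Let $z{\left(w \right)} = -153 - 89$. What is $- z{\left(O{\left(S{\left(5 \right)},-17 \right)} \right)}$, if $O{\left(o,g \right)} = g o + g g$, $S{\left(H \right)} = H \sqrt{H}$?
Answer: $242$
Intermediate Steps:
$S{\left(H \right)} = H^{\frac{3}{2}}$
$O{\left(o,g \right)} = g^{2} + g o$ ($O{\left(o,g \right)} = g o + g^{2} = g^{2} + g o$)
$z{\left(w \right)} = -242$
$- z{\left(O{\left(S{\left(5 \right)},-17 \right)} \right)} = \left(-1\right) \left(-242\right) = 242$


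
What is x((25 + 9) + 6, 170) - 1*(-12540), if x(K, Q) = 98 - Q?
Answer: 12468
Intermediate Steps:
x((25 + 9) + 6, 170) - 1*(-12540) = (98 - 1*170) - 1*(-12540) = (98 - 170) + 12540 = -72 + 12540 = 12468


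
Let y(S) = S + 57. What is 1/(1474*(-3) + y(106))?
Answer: -1/4259 ≈ -0.00023480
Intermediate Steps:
y(S) = 57 + S
1/(1474*(-3) + y(106)) = 1/(1474*(-3) + (57 + 106)) = 1/(-4422 + 163) = 1/(-4259) = -1/4259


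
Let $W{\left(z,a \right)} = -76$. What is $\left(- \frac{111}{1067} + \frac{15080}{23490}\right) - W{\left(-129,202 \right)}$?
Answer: $\frac{6614945}{86427} \approx 76.538$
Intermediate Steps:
$\left(- \frac{111}{1067} + \frac{15080}{23490}\right) - W{\left(-129,202 \right)} = \left(- \frac{111}{1067} + \frac{15080}{23490}\right) - -76 = \left(\left(-111\right) \frac{1}{1067} + 15080 \cdot \frac{1}{23490}\right) + 76 = \left(- \frac{111}{1067} + \frac{52}{81}\right) + 76 = \frac{46493}{86427} + 76 = \frac{6614945}{86427}$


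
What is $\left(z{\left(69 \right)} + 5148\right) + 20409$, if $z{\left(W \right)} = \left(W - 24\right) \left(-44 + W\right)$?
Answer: $26682$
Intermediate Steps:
$z{\left(W \right)} = \left(-44 + W\right) \left(-24 + W\right)$ ($z{\left(W \right)} = \left(-24 + W\right) \left(-44 + W\right) = \left(-44 + W\right) \left(-24 + W\right)$)
$\left(z{\left(69 \right)} + 5148\right) + 20409 = \left(\left(1056 + 69^{2} - 4692\right) + 5148\right) + 20409 = \left(\left(1056 + 4761 - 4692\right) + 5148\right) + 20409 = \left(1125 + 5148\right) + 20409 = 6273 + 20409 = 26682$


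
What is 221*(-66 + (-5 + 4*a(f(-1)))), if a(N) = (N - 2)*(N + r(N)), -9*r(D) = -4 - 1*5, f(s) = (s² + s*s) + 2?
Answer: -6851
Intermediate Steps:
f(s) = 2 + 2*s² (f(s) = (s² + s²) + 2 = 2*s² + 2 = 2 + 2*s²)
r(D) = 1 (r(D) = -(-4 - 1*5)/9 = -(-4 - 5)/9 = -⅑*(-9) = 1)
a(N) = (1 + N)*(-2 + N) (a(N) = (N - 2)*(N + 1) = (-2 + N)*(1 + N) = (1 + N)*(-2 + N))
221*(-66 + (-5 + 4*a(f(-1)))) = 221*(-66 + (-5 + 4*(-2 + (2 + 2*(-1)²)² - (2 + 2*(-1)²)))) = 221*(-66 + (-5 + 4*(-2 + (2 + 2*1)² - (2 + 2*1)))) = 221*(-66 + (-5 + 4*(-2 + (2 + 2)² - (2 + 2)))) = 221*(-66 + (-5 + 4*(-2 + 4² - 1*4))) = 221*(-66 + (-5 + 4*(-2 + 16 - 4))) = 221*(-66 + (-5 + 4*10)) = 221*(-66 + (-5 + 40)) = 221*(-66 + 35) = 221*(-31) = -6851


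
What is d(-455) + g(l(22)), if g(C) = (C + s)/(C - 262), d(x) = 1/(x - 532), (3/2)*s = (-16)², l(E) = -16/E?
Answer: -307987/475405 ≈ -0.64784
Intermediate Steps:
s = 512/3 (s = (⅔)*(-16)² = (⅔)*256 = 512/3 ≈ 170.67)
d(x) = 1/(-532 + x)
g(C) = (512/3 + C)/(-262 + C) (g(C) = (C + 512/3)/(C - 262) = (512/3 + C)/(-262 + C))
d(-455) + g(l(22)) = 1/(-532 - 455) + (512/3 - 16/22)/(-262 - 16/22) = 1/(-987) + (512/3 - 16*1/22)/(-262 - 16*1/22) = -1/987 + (512/3 - 8/11)/(-262 - 8/11) = -1/987 + (5608/33)/(-2890/11) = -1/987 - 11/2890*5608/33 = -1/987 - 2804/4335 = -307987/475405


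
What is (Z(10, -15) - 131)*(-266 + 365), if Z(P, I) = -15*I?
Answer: 9306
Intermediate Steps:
(Z(10, -15) - 131)*(-266 + 365) = (-15*(-15) - 131)*(-266 + 365) = (225 - 131)*99 = 94*99 = 9306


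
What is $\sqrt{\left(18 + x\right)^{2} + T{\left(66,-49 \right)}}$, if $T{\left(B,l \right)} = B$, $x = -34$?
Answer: $\sqrt{322} \approx 17.944$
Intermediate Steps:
$\sqrt{\left(18 + x\right)^{2} + T{\left(66,-49 \right)}} = \sqrt{\left(18 - 34\right)^{2} + 66} = \sqrt{\left(-16\right)^{2} + 66} = \sqrt{256 + 66} = \sqrt{322}$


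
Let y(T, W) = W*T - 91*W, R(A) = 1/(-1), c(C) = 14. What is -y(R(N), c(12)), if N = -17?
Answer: 1288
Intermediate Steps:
R(A) = -1
y(T, W) = -91*W + T*W (y(T, W) = T*W - 91*W = -91*W + T*W)
-y(R(N), c(12)) = -14*(-91 - 1) = -14*(-92) = -1*(-1288) = 1288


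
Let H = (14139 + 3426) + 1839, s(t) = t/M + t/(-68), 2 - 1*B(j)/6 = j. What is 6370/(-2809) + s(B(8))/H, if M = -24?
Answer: -1400774833/617732808 ≈ -2.2676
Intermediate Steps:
B(j) = 12 - 6*j
s(t) = -23*t/408 (s(t) = t/(-24) + t/(-68) = t*(-1/24) + t*(-1/68) = -t/24 - t/68 = -23*t/408)
H = 19404 (H = 17565 + 1839 = 19404)
6370/(-2809) + s(B(8))/H = 6370/(-2809) - 23*(12 - 6*8)/408/19404 = 6370*(-1/2809) - 23*(12 - 48)/408*(1/19404) = -6370/2809 - 23/408*(-36)*(1/19404) = -6370/2809 + (69/34)*(1/19404) = -6370/2809 + 23/219912 = -1400774833/617732808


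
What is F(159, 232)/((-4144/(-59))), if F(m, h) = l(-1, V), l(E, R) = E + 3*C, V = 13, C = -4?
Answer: -767/4144 ≈ -0.18509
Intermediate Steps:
l(E, R) = -12 + E (l(E, R) = E + 3*(-4) = E - 12 = -12 + E)
F(m, h) = -13 (F(m, h) = -12 - 1 = -13)
F(159, 232)/((-4144/(-59))) = -13/((-4144/(-59))) = -13/((-4144*(-1)/59)) = -13/((-37*(-112/59))) = -13/4144/59 = -13*59/4144 = -767/4144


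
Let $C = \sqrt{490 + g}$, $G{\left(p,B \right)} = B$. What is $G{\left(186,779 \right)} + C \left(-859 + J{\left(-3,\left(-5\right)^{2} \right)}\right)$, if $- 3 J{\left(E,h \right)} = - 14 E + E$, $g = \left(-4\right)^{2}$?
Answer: $779 - 872 \sqrt{506} \approx -18836.0$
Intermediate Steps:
$g = 16$
$J{\left(E,h \right)} = \frac{13 E}{3}$ ($J{\left(E,h \right)} = - \frac{- 14 E + E}{3} = - \frac{\left(-13\right) E}{3} = \frac{13 E}{3}$)
$C = \sqrt{506}$ ($C = \sqrt{490 + 16} = \sqrt{506} \approx 22.494$)
$G{\left(186,779 \right)} + C \left(-859 + J{\left(-3,\left(-5\right)^{2} \right)}\right) = 779 + \sqrt{506} \left(-859 + \frac{13}{3} \left(-3\right)\right) = 779 + \sqrt{506} \left(-859 - 13\right) = 779 + \sqrt{506} \left(-872\right) = 779 - 872 \sqrt{506}$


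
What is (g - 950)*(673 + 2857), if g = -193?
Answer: -4034790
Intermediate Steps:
(g - 950)*(673 + 2857) = (-193 - 950)*(673 + 2857) = -1143*3530 = -4034790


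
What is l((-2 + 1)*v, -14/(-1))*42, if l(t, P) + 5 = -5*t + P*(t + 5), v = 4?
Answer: 1218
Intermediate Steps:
l(t, P) = -5 - 5*t + P*(5 + t) (l(t, P) = -5 + (-5*t + P*(t + 5)) = -5 + (-5*t + P*(5 + t)) = -5 - 5*t + P*(5 + t))
l((-2 + 1)*v, -14/(-1))*42 = (-5 - 5*(-2 + 1)*4 + 5*(-14/(-1)) + (-14/(-1))*((-2 + 1)*4))*42 = (-5 - (-5)*4 + 5*(-14*(-1)) + (-14*(-1))*(-1*4))*42 = (-5 - 5*(-4) + 5*14 + 14*(-4))*42 = (-5 + 20 + 70 - 56)*42 = 29*42 = 1218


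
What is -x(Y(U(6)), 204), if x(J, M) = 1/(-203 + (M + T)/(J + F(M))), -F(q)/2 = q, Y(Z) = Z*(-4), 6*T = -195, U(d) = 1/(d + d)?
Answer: 50/10171 ≈ 0.0049159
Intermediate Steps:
U(d) = 1/(2*d)
T = -65/2 (T = (1/6)*(-195) = -65/2 ≈ -32.500)
Y(Z) = -4*Z
F(q) = -2*q
x(J, M) = 1/(-203 + (-65/2 + M)/(J - 2*M)) (x(J, M) = 1/(-203 + (M - 65/2)/(J - 2*M)) = 1/(-203 + (-65/2 + M)/(J - 2*M)))
-x(Y(U(6)), 204) = -2*(-(-4)*(1/2)/6 + 2*204)/(65 - 814*204 + 406*(-2/6)) = -2*(-(-4)*(1/2)*(1/6) + 408)/(65 - 166056 + 406*(-2/6)) = -2*(-(-4)/12 + 408)/(65 - 166056 + 406*(-4*1/12)) = -2*(-1*(-1/3) + 408)/(65 - 166056 + 406*(-1/3)) = -2*(1/3 + 408)/(65 - 166056 - 406/3) = -2*1225/((-498379/3)*3) = -2*(-3)*1225/(498379*3) = -1*(-50/10171) = 50/10171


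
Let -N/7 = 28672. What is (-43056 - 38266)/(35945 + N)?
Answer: 81322/164759 ≈ 0.49358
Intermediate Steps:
N = -200704 (N = -7*28672 = -200704)
(-43056 - 38266)/(35945 + N) = (-43056 - 38266)/(35945 - 200704) = -81322/(-164759) = -81322*(-1/164759) = 81322/164759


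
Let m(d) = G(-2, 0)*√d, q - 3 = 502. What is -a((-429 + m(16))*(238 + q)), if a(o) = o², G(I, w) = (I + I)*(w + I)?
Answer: -87007890841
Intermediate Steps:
q = 505 (q = 3 + 502 = 505)
G(I, w) = 2*I*(I + w) (G(I, w) = (2*I)*(I + w) = 2*I*(I + w))
m(d) = 8*√d (m(d) = (2*(-2)*(-2 + 0))*√d = (2*(-2)*(-2))*√d = 8*√d)
-a((-429 + m(16))*(238 + q)) = -((-429 + 8*√16)*(238 + 505))² = -((-429 + 8*4)*743)² = -((-429 + 32)*743)² = -(-397*743)² = -1*(-294971)² = -1*87007890841 = -87007890841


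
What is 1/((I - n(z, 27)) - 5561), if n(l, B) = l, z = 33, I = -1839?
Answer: -1/7433 ≈ -0.00013454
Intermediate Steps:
1/((I - n(z, 27)) - 5561) = 1/((-1839 - 1*33) - 5561) = 1/((-1839 - 33) - 5561) = 1/(-1872 - 5561) = 1/(-7433) = -1/7433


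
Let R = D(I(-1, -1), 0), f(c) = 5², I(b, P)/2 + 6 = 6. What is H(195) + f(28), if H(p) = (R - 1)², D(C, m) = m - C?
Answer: 26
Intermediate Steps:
I(b, P) = 0 (I(b, P) = -12 + 2*6 = -12 + 12 = 0)
f(c) = 25
R = 0 (R = 0 - 1*0 = 0 + 0 = 0)
H(p) = 1 (H(p) = (0 - 1)² = (-1)² = 1)
H(195) + f(28) = 1 + 25 = 26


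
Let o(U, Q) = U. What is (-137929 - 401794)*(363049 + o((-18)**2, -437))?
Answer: -196120765679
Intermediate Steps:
(-137929 - 401794)*(363049 + o((-18)**2, -437)) = (-137929 - 401794)*(363049 + (-18)**2) = -539723*(363049 + 324) = -539723*363373 = -196120765679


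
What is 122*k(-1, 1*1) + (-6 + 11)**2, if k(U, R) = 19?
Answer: 2343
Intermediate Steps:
122*k(-1, 1*1) + (-6 + 11)**2 = 122*19 + (-6 + 11)**2 = 2318 + 5**2 = 2318 + 25 = 2343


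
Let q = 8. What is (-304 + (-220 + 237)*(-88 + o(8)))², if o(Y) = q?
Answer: 2768896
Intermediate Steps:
o(Y) = 8
(-304 + (-220 + 237)*(-88 + o(8)))² = (-304 + (-220 + 237)*(-88 + 8))² = (-304 + 17*(-80))² = (-304 - 1360)² = (-1664)² = 2768896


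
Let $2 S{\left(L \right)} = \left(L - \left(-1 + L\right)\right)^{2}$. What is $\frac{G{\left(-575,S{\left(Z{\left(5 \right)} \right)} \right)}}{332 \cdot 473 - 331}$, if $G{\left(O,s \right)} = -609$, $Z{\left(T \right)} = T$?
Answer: $- \frac{203}{52235} \approx -0.0038863$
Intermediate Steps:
$S{\left(L \right)} = \frac{1}{2}$ ($S{\left(L \right)} = \frac{\left(L - \left(-1 + L\right)\right)^{2}}{2} = \frac{1^{2}}{2} = \frac{1}{2} \cdot 1 = \frac{1}{2}$)
$\frac{G{\left(-575,S{\left(Z{\left(5 \right)} \right)} \right)}}{332 \cdot 473 - 331} = - \frac{609}{332 \cdot 473 - 331} = - \frac{609}{157036 - 331} = - \frac{609}{156705} = \left(-609\right) \frac{1}{156705} = - \frac{203}{52235}$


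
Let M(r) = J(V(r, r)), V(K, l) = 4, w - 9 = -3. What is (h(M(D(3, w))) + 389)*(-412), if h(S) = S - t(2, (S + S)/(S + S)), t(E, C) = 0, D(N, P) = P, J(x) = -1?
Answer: -159856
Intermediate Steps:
w = 6 (w = 9 - 3 = 6)
M(r) = -1
h(S) = S (h(S) = S - 1*0 = S + 0 = S)
(h(M(D(3, w))) + 389)*(-412) = (-1 + 389)*(-412) = 388*(-412) = -159856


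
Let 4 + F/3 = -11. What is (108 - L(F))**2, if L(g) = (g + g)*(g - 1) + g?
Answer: 15896169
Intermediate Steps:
F = -45 (F = -12 + 3*(-11) = -12 - 33 = -45)
L(g) = g + 2*g*(-1 + g) (L(g) = (2*g)*(-1 + g) + g = 2*g*(-1 + g) + g = g + 2*g*(-1 + g))
(108 - L(F))**2 = (108 - (-45)*(-1 + 2*(-45)))**2 = (108 - (-45)*(-1 - 90))**2 = (108 - (-45)*(-91))**2 = (108 - 1*4095)**2 = (108 - 4095)**2 = (-3987)**2 = 15896169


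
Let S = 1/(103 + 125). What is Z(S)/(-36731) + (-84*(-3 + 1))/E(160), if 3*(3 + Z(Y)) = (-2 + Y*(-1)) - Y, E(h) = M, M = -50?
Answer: -1055176793/314050050 ≈ -3.3599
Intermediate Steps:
E(h) = -50
S = 1/228 ≈ 0.0043860
Z(Y) = -11/3 - 2*Y/3 (Z(Y) = -3 + ((-2 + Y*(-1)) - Y)/3 = -3 + ((-2 - Y) - Y)/3 = -3 + (-2 - 2*Y)/3 = -3 + (-⅔ - 2*Y/3) = -11/3 - 2*Y/3)
Z(S)/(-36731) + (-84*(-3 + 1))/E(160) = (-11/3 - ⅔*1/228)/(-36731) - 84*(-3 + 1)/(-50) = (-11/3 - 1/342)*(-1/36731) - 84*(-2)*(-1/50) = -1255/342*(-1/36731) + 168*(-1/50) = 1255/12562002 - 84/25 = -1055176793/314050050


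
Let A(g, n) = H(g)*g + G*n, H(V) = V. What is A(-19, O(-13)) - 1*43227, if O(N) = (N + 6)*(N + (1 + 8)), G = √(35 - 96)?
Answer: -42866 + 28*I*√61 ≈ -42866.0 + 218.69*I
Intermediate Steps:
G = I*√61 (G = √(-61) = I*√61 ≈ 7.8102*I)
O(N) = (6 + N)*(9 + N) (O(N) = (6 + N)*(N + 9) = (6 + N)*(9 + N))
A(g, n) = g² + I*n*√61 (A(g, n) = g*g + (I*√61)*n = g² + I*n*√61)
A(-19, O(-13)) - 1*43227 = ((-19)² + I*(54 + (-13)² + 15*(-13))*√61) - 1*43227 = (361 + I*(54 + 169 - 195)*√61) - 43227 = (361 + I*28*√61) - 43227 = (361 + 28*I*√61) - 43227 = -42866 + 28*I*√61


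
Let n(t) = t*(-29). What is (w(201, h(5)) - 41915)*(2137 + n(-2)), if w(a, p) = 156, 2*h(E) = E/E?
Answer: -91661005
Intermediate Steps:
h(E) = ½ (h(E) = (E/E)/2 = (½)*1 = ½)
n(t) = -29*t
(w(201, h(5)) - 41915)*(2137 + n(-2)) = (156 - 41915)*(2137 - 29*(-2)) = -41759*(2137 + 58) = -41759*2195 = -91661005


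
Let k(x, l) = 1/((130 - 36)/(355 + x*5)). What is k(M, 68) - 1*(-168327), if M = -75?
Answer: 7911359/47 ≈ 1.6833e+5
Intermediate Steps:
k(x, l) = 355/94 + 5*x/94 (k(x, l) = 1/(94/(355 + 5*x)) = 355/94 + 5*x/94)
k(M, 68) - 1*(-168327) = (355/94 + (5/94)*(-75)) - 1*(-168327) = (355/94 - 375/94) + 168327 = -10/47 + 168327 = 7911359/47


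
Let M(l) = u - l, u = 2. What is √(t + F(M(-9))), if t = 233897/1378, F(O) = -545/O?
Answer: √27615708406/15158 ≈ 10.963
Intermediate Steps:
M(l) = 2 - l
t = 233897/1378 (t = 233897*(1/1378) = 233897/1378 ≈ 169.74)
√(t + F(M(-9))) = √(233897/1378 - 545/(2 - 1*(-9))) = √(233897/1378 - 545/(2 + 9)) = √(233897/1378 - 545/11) = √(1821857/15158) = √27615708406/15158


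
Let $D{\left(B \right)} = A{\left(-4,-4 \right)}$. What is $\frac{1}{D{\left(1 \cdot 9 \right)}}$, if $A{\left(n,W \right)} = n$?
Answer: $- \frac{1}{4} \approx -0.25$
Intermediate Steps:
$D{\left(B \right)} = -4$
$\frac{1}{D{\left(1 \cdot 9 \right)}} = \frac{1}{-4} = - \frac{1}{4}$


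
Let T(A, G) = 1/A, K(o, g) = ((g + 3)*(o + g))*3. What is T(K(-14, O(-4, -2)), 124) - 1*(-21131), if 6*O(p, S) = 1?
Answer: 33323575/1577 ≈ 21131.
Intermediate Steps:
O(p, S) = ⅙ (O(p, S) = (⅙)*1 = ⅙)
K(o, g) = 3*(3 + g)*(g + o) (K(o, g) = ((3 + g)*(g + o))*3 = 3*(3 + g)*(g + o))
T(K(-14, O(-4, -2)), 124) - 1*(-21131) = 1/(3*(⅙)² + 9*(⅙) + 9*(-14) + 3*(⅙)*(-14)) - 1*(-21131) = 1/(3*(1/36) + 3/2 - 126 - 7) + 21131 = 1/(1/12 + 3/2 - 126 - 7) + 21131 = 1/(-1577/12) + 21131 = -12/1577 + 21131 = 33323575/1577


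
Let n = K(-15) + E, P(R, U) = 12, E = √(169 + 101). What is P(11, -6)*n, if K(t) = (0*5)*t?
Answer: 36*√30 ≈ 197.18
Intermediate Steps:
E = 3*√30 (E = √270 = 3*√30 ≈ 16.432)
K(t) = 0 (K(t) = 0*t = 0)
n = 3*√30 (n = 0 + 3*√30 = 3*√30 ≈ 16.432)
P(11, -6)*n = 12*(3*√30) = 36*√30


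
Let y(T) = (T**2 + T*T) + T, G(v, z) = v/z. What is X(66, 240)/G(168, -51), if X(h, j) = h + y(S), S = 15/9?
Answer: -11203/504 ≈ -22.228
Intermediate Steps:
S = 5/3 (S = 15*(1/9) = 5/3 ≈ 1.6667)
y(T) = T + 2*T**2 (y(T) = (T**2 + T**2) + T = 2*T**2 + T = T + 2*T**2)
X(h, j) = 65/9 + h (X(h, j) = h + 5*(1 + 2*(5/3))/3 = h + 5*(1 + 10/3)/3 = h + (5/3)*(13/3) = h + 65/9 = 65/9 + h)
X(66, 240)/G(168, -51) = (65/9 + 66)/((168/(-51))) = 659/(9*((168*(-1/51)))) = 659/(9*(-56/17)) = (659/9)*(-17/56) = -11203/504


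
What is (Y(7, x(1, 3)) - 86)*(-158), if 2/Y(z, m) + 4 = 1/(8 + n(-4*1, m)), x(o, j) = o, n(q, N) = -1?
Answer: 369088/27 ≈ 13670.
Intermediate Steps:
Y(z, m) = -14/27 (Y(z, m) = 2/(-4 + 1/(8 - 1)) = 2/(-4 + 1/7) = 2/(-4 + ⅐) = 2/(-27/7) = 2*(-7/27) = -14/27)
(Y(7, x(1, 3)) - 86)*(-158) = (-14/27 - 86)*(-158) = -2336/27*(-158) = 369088/27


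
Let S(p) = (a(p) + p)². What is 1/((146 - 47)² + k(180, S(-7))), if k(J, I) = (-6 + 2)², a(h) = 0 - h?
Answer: 1/9817 ≈ 0.00010186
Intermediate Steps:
a(h) = -h
S(p) = 0 (S(p) = (-p + p)² = 0² = 0)
k(J, I) = 16 (k(J, I) = (-4)² = 16)
1/((146 - 47)² + k(180, S(-7))) = 1/((146 - 47)² + 16) = 1/(99² + 16) = 1/(9801 + 16) = 1/9817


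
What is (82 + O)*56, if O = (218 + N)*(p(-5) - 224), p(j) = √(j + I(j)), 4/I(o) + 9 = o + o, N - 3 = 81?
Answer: -3783696 + 50736*I*√209/19 ≈ -3.7837e+6 + 38604.0*I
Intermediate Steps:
N = 84 (N = 3 + 81 = 84)
I(o) = 4/(-9 + 2*o) (I(o) = 4/(-9 + (o + o)) = 4/(-9 + 2*o))
p(j) = √(j + 4/(-9 + 2*j))
O = -67648 + 906*I*√209/19 (O = (218 + 84)*(√((4 - 5*(-9 + 2*(-5)))/(-9 + 2*(-5))) - 224) = 302*(√((4 - 5*(-9 - 10))/(-9 - 10)) - 224) = 302*(√((4 - 5*(-19))/(-19)) - 224) = 302*(√(-(4 + 95)/19) - 224) = 302*(√(-1/19*99) - 224) = 302*(√(-99/19) - 224) = 302*(3*I*√209/19 - 224) = 302*(-224 + 3*I*√209/19) = -67648 + 906*I*√209/19 ≈ -67648.0 + 689.36*I)
(82 + O)*56 = (82 + (-67648 + 906*I*√209/19))*56 = (-67566 + 906*I*√209/19)*56 = -3783696 + 50736*I*√209/19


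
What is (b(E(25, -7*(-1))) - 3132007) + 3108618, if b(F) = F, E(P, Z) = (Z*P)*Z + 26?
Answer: -22138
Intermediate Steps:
E(P, Z) = 26 + P*Z² (E(P, Z) = (P*Z)*Z + 26 = P*Z² + 26 = 26 + P*Z²)
(b(E(25, -7*(-1))) - 3132007) + 3108618 = ((26 + 25*(-7*(-1))²) - 3132007) + 3108618 = ((26 + 25*7²) - 3132007) + 3108618 = ((26 + 25*49) - 3132007) + 3108618 = ((26 + 1225) - 3132007) + 3108618 = (1251 - 3132007) + 3108618 = -3130756 + 3108618 = -22138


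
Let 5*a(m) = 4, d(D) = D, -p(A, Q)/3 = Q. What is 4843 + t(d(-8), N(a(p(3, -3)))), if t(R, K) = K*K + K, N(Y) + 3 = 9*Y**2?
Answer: 3033361/625 ≈ 4853.4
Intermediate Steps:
p(A, Q) = -3*Q
a(m) = 4/5 (a(m) = (1/5)*4 = 4/5)
N(Y) = -3 + 9*Y**2
t(R, K) = K + K**2 (t(R, K) = K**2 + K = K + K**2)
4843 + t(d(-8), N(a(p(3, -3)))) = 4843 + (-3 + 9*(4/5)**2)*(1 + (-3 + 9*(4/5)**2)) = 4843 + (-3 + 9*(16/25))*(1 + (-3 + 9*(16/25))) = 4843 + (-3 + 144/25)*(1 + (-3 + 144/25)) = 4843 + 69*(1 + 69/25)/25 = 4843 + (69/25)*(94/25) = 4843 + 6486/625 = 3033361/625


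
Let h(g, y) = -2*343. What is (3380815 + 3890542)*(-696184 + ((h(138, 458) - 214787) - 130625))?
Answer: -7578804516674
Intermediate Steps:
h(g, y) = -686
(3380815 + 3890542)*(-696184 + ((h(138, 458) - 214787) - 130625)) = (3380815 + 3890542)*(-696184 + ((-686 - 214787) - 130625)) = 7271357*(-696184 + (-215473 - 130625)) = 7271357*(-696184 - 346098) = 7271357*(-1042282) = -7578804516674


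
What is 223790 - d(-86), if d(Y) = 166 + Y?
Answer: 223710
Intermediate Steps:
223790 - d(-86) = 223790 - (166 - 86) = 223790 - 1*80 = 223790 - 80 = 223710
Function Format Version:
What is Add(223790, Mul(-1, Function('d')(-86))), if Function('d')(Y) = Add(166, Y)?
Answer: 223710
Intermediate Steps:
Add(223790, Mul(-1, Function('d')(-86))) = Add(223790, Mul(-1, Add(166, -86))) = Add(223790, Mul(-1, 80)) = Add(223790, -80) = 223710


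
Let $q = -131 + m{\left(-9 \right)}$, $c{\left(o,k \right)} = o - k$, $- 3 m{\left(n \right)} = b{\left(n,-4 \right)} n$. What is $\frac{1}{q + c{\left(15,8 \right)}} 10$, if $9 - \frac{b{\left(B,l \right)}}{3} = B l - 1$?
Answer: $- \frac{5}{179} \approx -0.027933$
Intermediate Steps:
$b{\left(B,l \right)} = 30 - 3 B l$ ($b{\left(B,l \right)} = 27 - 3 \left(B l - 1\right) = 27 - 3 \left(-1 + B l\right) = 27 - \left(-3 + 3 B l\right) = 30 - 3 B l$)
$m{\left(n \right)} = - \frac{n \left(30 + 12 n\right)}{3}$ ($m{\left(n \right)} = - \frac{\left(30 - 3 n \left(-4\right)\right) n}{3} = - \frac{\left(30 + 12 n\right) n}{3} = - \frac{n \left(30 + 12 n\right)}{3}$)
$q = -365$ ($q = -131 + 2 \left(-9\right) \left(-5 - -18\right) = -131 + 2 \left(-9\right) \left(-5 + 18\right) = -131 + 2 \left(-9\right) 13 = -131 - 234 = -365$)
$\frac{1}{q + c{\left(15,8 \right)}} 10 = \frac{1}{-365 + \left(15 - 8\right)} 10 = \frac{1}{-365 + 7} \cdot 10 = \frac{1}{-358} \cdot 10 = \left(- \frac{1}{358}\right) 10 = - \frac{5}{179}$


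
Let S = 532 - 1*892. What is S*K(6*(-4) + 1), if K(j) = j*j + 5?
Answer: -192240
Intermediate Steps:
S = -360 (S = 532 - 892 = -360)
K(j) = 5 + j² (K(j) = j² + 5 = 5 + j²)
S*K(6*(-4) + 1) = -360*(5 + (6*(-4) + 1)²) = -360*(5 + (-24 + 1)²) = -360*(5 + (-23)²) = -360*(5 + 529) = -360*534 = -192240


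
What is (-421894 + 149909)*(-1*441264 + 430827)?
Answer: 2838707445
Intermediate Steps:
(-421894 + 149909)*(-1*441264 + 430827) = -271985*(-441264 + 430827) = -271985*(-10437) = 2838707445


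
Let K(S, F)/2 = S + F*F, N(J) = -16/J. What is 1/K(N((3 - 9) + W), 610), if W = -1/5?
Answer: 31/23070360 ≈ 1.3437e-6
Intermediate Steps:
W = -⅕ (W = -1*⅕ = -⅕ ≈ -0.20000)
K(S, F) = 2*S + 2*F² (K(S, F) = 2*(S + F*F) = 2*(S + F²) = 2*S + 2*F²)
1/K(N((3 - 9) + W), 610) = 1/(2*(-16/((3 - 9) - ⅕)) + 2*610²) = 1/(2*(-16/(-6 - ⅕)) + 2*372100) = 1/(2*(-16/(-31/5)) + 744200) = 1/(2*(-16*(-5/31)) + 744200) = 1/(2*(80/31) + 744200) = 1/(160/31 + 744200) = 1/(23070360/31) = 31/23070360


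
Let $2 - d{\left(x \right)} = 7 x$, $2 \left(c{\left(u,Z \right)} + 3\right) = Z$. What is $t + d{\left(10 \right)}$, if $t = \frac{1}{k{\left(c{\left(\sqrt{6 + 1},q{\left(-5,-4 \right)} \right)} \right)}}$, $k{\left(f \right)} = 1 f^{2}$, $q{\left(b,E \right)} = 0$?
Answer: $- \frac{611}{9} \approx -67.889$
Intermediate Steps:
$c{\left(u,Z \right)} = -3 + \frac{Z}{2}$
$k{\left(f \right)} = f^{2}$
$d{\left(x \right)} = 2 - 7 x$
$t = \frac{1}{9}$ ($t = \frac{1}{\left(-3 + \frac{1}{2} \cdot 0\right)^{2}} = \frac{1}{\left(-3 + 0\right)^{2}} = \frac{1}{\left(-3\right)^{2}} = \frac{1}{9} \approx 0.11111$)
$t + d{\left(10 \right)} = \frac{1}{9} + \left(2 - 70\right) = \frac{1}{9} - 68 = - \frac{611}{9}$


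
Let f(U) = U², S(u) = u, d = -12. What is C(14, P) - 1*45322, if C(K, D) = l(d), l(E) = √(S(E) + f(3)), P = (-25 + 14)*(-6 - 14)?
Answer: -45322 + I*√3 ≈ -45322.0 + 1.732*I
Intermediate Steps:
P = 220 (P = -11*(-20) = 220)
l(E) = √(9 + E) (l(E) = √(E + 3²) = √(E + 9) = √(9 + E))
C(K, D) = I*√3 (C(K, D) = √(9 - 12) = √(-3) = I*√3)
C(14, P) - 1*45322 = I*√3 - 1*45322 = I*√3 - 45322 = -45322 + I*√3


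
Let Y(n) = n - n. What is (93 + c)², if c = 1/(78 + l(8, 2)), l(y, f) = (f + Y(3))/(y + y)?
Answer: 3379445689/390625 ≈ 8651.4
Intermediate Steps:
Y(n) = 0
l(y, f) = f/(2*y) (l(y, f) = (f + 0)/(y + y) = f/((2*y)) = f*(1/(2*y)) = f/(2*y))
c = 8/625 (c = 1/(78 + (½)*2/8) = 1/(78 + (½)*2*(⅛)) = 1/(78 + ⅛) = 1/(625/8) = 8/625 ≈ 0.012800)
(93 + c)² = (93 + 8/625)² = (58133/625)² = 3379445689/390625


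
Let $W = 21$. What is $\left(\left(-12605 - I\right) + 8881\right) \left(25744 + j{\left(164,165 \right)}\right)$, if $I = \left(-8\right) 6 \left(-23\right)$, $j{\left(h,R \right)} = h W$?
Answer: $-140919664$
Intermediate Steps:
$j{\left(h,R \right)} = 21 h$ ($j{\left(h,R \right)} = h 21 = 21 h$)
$I = 1104$ ($I = \left(-48\right) \left(-23\right) = 1104$)
$\left(\left(-12605 - I\right) + 8881\right) \left(25744 + j{\left(164,165 \right)}\right) = \left(\left(-12605 - 1104\right) + 8881\right) \left(25744 + 21 \cdot 164\right) = \left(\left(-12605 - 1104\right) + 8881\right) \left(25744 + 3444\right) = \left(-13709 + 8881\right) 29188 = \left(-4828\right) 29188 = -140919664$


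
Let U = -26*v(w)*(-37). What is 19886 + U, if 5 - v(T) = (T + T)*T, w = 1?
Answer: 22772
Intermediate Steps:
v(T) = 5 - 2*T² (v(T) = 5 - (T + T)*T = 5 - 2*T*T = 5 - 2*T²)
U = 2886 (U = -26*(5 - 2*1²)*(-37) = -26*(5 - 2*1)*(-37) = -26*(5 - 2)*(-37) = -26*3*(-37) = -78*(-37) = 2886)
19886 + U = 19886 + 2886 = 22772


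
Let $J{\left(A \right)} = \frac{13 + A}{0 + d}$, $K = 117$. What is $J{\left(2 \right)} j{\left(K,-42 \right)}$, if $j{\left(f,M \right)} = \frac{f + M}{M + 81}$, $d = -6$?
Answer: $- \frac{125}{26} \approx -4.8077$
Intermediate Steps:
$j{\left(f,M \right)} = \frac{M + f}{81 + M}$
$J{\left(A \right)} = - \frac{13}{6} - \frac{A}{6}$ ($J{\left(A \right)} = \frac{13 + A}{0 - 6} = \frac{13 + A}{-6} = \left(13 + A\right) \left(- \frac{1}{6}\right) = - \frac{13}{6} - \frac{A}{6}$)
$J{\left(2 \right)} j{\left(K,-42 \right)} = \left(- \frac{13}{6} - \frac{1}{3}\right) \frac{-42 + 117}{81 - 42} = \left(- \frac{13}{6} - \frac{1}{3}\right) \frac{1}{39} \cdot 75 = - \frac{5 \cdot \frac{1}{39} \cdot 75}{2} = \left(- \frac{5}{2}\right) \frac{25}{13} = - \frac{125}{26}$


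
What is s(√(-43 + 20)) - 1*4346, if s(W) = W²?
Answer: -4369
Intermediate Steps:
s(√(-43 + 20)) - 1*4346 = (√(-43 + 20))² - 1*4346 = (√(-23))² - 4346 = (I*√23)² - 4346 = -23 - 4346 = -4369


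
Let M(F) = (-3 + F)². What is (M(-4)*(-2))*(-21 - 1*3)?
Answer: 2352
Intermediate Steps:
(M(-4)*(-2))*(-21 - 1*3) = ((-3 - 4)²*(-2))*(-21 - 1*3) = ((-7)²*(-2))*(-21 - 3) = (49*(-2))*(-24) = -98*(-24) = 2352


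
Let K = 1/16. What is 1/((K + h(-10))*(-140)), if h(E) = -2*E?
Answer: -4/11235 ≈ -0.00035603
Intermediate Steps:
K = 1/16 ≈ 0.062500
1/((K + h(-10))*(-140)) = 1/((1/16 - 2*(-10))*(-140)) = 1/((1/16 + 20)*(-140)) = 1/((321/16)*(-140)) = 1/(-11235/4) = -4/11235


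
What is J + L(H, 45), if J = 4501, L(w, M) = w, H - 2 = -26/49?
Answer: 220621/49 ≈ 4502.5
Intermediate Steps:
H = 72/49 (H = 2 - 26/49 = 72/49 ≈ 1.4694)
J + L(H, 45) = 4501 + 72/49 = 220621/49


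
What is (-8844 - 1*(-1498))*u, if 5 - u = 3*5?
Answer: 73460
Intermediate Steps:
u = -10 (u = 5 - 3*5 = 5 - 1*15 = 5 - 15 = -10)
(-8844 - 1*(-1498))*u = (-8844 - 1*(-1498))*(-10) = (-8844 + 1498)*(-10) = -7346*(-10) = 73460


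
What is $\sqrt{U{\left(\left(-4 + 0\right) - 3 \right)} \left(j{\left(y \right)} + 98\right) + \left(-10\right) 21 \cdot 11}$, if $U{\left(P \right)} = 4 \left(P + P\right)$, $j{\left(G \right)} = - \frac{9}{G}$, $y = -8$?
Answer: $i \sqrt{7861} \approx 88.662 i$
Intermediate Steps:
$U{\left(P \right)} = 8 P$ ($U{\left(P \right)} = 4 \cdot 2 P = 8 P$)
$\sqrt{U{\left(\left(-4 + 0\right) - 3 \right)} \left(j{\left(y \right)} + 98\right) + \left(-10\right) 21 \cdot 11} = \sqrt{8 \left(\left(-4 + 0\right) - 3\right) \left(- \frac{9}{-8} + 98\right) + \left(-10\right) 21 \cdot 11} = \sqrt{8 \left(-4 - 3\right) \left(\left(-9\right) \left(- \frac{1}{8}\right) + 98\right) - 2310} = \sqrt{8 \left(-7\right) \left(\frac{9}{8} + 98\right) - 2310} = \sqrt{\left(-56\right) \frac{793}{8} - 2310} = \sqrt{-5551 - 2310} = \sqrt{-7861} = i \sqrt{7861}$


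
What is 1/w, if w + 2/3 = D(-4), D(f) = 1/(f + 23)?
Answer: -57/35 ≈ -1.6286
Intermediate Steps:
D(f) = 1/(23 + f)
w = -35/57 (w = -2/3 + 1/(23 - 4) = -2/3 + 1/19 = -35/57 ≈ -0.61403)
1/w = 1/(-35/57) = -57/35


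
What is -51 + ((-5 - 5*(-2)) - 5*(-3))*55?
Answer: 1049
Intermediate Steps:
-51 + ((-5 - 5*(-2)) - 5*(-3))*55 = -51 + ((-5 + 10) + 15)*55 = -51 + (5 + 15)*55 = -51 + 20*55 = -51 + 1100 = 1049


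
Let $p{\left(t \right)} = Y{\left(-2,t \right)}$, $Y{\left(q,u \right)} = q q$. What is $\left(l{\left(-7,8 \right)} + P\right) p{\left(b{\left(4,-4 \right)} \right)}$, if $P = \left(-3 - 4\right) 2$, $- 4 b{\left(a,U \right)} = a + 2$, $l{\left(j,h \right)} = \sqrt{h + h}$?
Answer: $-40$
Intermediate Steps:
$l{\left(j,h \right)} = \sqrt{2} \sqrt{h}$ ($l{\left(j,h \right)} = \sqrt{2 h} = \sqrt{2} \sqrt{h}$)
$b{\left(a,U \right)} = - \frac{1}{2} - \frac{a}{4}$ ($b{\left(a,U \right)} = - \frac{a + 2}{4} = - \frac{2 + a}{4} = - \frac{1}{2} - \frac{a}{4}$)
$P = -14$ ($P = \left(-7\right) 2 = -14$)
$Y{\left(q,u \right)} = q^{2}$
$p{\left(t \right)} = 4$ ($p{\left(t \right)} = \left(-2\right)^{2} = 4$)
$\left(l{\left(-7,8 \right)} + P\right) p{\left(b{\left(4,-4 \right)} \right)} = \left(\sqrt{2} \sqrt{8} - 14\right) 4 = \left(\sqrt{2} \cdot 2 \sqrt{2} - 14\right) 4 = \left(4 - 14\right) 4 = \left(-10\right) 4 = -40$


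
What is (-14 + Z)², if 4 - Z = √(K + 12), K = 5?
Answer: (10 + √17)² ≈ 199.46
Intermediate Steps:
Z = 4 - √17 (Z = 4 - √(5 + 12) = 4 - √17 ≈ -0.12311)
(-14 + Z)² = (-14 + (4 - √17))² = (-10 - √17)²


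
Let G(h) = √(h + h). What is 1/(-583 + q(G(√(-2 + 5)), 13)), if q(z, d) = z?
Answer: -1/(583 - √2*3^(¼)) ≈ -0.0017208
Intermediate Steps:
G(h) = √2*√h (G(h) = √(2*h) = √2*√h)
1/(-583 + q(G(√(-2 + 5)), 13)) = 1/(-583 + √2*√(√(-2 + 5))) = 1/(-583 + √2*√(√3)) = 1/(-583 + √2*3^(¼))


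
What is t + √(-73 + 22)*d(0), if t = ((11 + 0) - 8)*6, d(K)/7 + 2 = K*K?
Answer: 18 - 14*I*√51 ≈ 18.0 - 99.98*I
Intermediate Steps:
d(K) = -14 + 7*K² (d(K) = -14 + 7*(K*K) = -14 + 7*K²)
t = 18 (t = (11 - 8)*6 = 3*6 = 18)
t + √(-73 + 22)*d(0) = 18 + √(-73 + 22)*(-14 + 7*0²) = 18 + √(-51)*(-14 + 7*0) = 18 + (I*√51)*(-14 + 0) = 18 + (I*√51)*(-14) = 18 - 14*I*√51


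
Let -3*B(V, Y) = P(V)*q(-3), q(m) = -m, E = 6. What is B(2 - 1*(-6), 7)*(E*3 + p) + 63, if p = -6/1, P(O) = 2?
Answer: 39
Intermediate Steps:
p = -6 (p = -6*1 = -6)
B(V, Y) = -2 (B(V, Y) = -2*(-1*(-3))/3 = -2*3/3 = -1/3*6 = -2)
B(2 - 1*(-6), 7)*(E*3 + p) + 63 = -2*(6*3 - 6) + 63 = -2*(18 - 6) + 63 = -2*12 + 63 = -24 + 63 = 39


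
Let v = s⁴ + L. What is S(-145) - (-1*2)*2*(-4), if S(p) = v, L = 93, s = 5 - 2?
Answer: 158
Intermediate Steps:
s = 3
v = 174 (v = 3⁴ + 93 = 81 + 93 = 174)
S(p) = 174
S(-145) - (-1*2)*2*(-4) = 174 - (-1*2)*2*(-4) = 174 - (-2)*(-8) = 174 - 1*16 = 174 - 16 = 158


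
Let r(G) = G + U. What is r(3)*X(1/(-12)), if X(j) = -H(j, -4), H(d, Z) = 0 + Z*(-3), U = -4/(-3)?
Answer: -52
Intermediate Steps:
U = 4/3 (U = -4*(-⅓) = 4/3 ≈ 1.3333)
H(d, Z) = -3*Z (H(d, Z) = 0 - 3*Z = -3*Z)
X(j) = -12 (X(j) = -(-3)*(-4) = -1*12 = -12)
r(G) = 4/3 + G (r(G) = G + 4/3 = 4/3 + G)
r(3)*X(1/(-12)) = (4/3 + 3)*(-12) = (13/3)*(-12) = -52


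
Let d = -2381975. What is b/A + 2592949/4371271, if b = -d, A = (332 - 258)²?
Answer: 10426457228949/23937079996 ≈ 435.58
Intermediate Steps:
A = 5476 (A = 74² = 5476)
b = 2381975 (b = -1*(-2381975) = 2381975)
b/A + 2592949/4371271 = 2381975/5476 + 2592949/4371271 = 10426457228949/23937079996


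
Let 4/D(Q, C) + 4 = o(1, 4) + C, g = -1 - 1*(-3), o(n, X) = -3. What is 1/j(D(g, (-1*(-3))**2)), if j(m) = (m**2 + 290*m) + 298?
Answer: 1/882 ≈ 0.0011338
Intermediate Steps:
g = 2 (g = -1 + 3 = 2)
D(Q, C) = 4/(-7 + C) (D(Q, C) = 4/(-4 + (-3 + C)) = 4/(-7 + C))
j(m) = 298 + m**2 + 290*m
1/j(D(g, (-1*(-3))**2)) = 1/(298 + (4/(-7 + (-1*(-3))**2))**2 + 290*(4/(-7 + (-1*(-3))**2))) = 1/(298 + (4/(-7 + 3**2))**2 + 290*(4/(-7 + 3**2))) = 1/(298 + (4/(-7 + 9))**2 + 290*(4/(-7 + 9))) = 1/(298 + (4/2)**2 + 290*(4/2)) = 1/(298 + (4*(1/2))**2 + 290*(4*(1/2))) = 1/(298 + 2**2 + 290*2) = 1/(298 + 4 + 580) = 1/882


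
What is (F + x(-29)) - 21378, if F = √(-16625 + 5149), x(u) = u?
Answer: -21407 + 2*I*√2869 ≈ -21407.0 + 107.13*I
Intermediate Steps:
F = 2*I*√2869 (F = √(-11476) = 2*I*√2869 ≈ 107.13*I)
(F + x(-29)) - 21378 = (2*I*√2869 - 29) - 21378 = (-29 + 2*I*√2869) - 21378 = -21407 + 2*I*√2869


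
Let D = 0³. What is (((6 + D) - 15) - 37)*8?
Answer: -368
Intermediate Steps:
D = 0
(((6 + D) - 15) - 37)*8 = (((6 + 0) - 15) - 37)*8 = ((6 - 15) - 37)*8 = (-9 - 37)*8 = -46*8 = -368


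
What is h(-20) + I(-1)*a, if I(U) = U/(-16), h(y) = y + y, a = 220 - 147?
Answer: -567/16 ≈ -35.438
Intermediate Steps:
a = 73
h(y) = 2*y
I(U) = -U/16 (I(U) = U*(-1/16) = -U/16)
h(-20) + I(-1)*a = 2*(-20) - 1/16*(-1)*73 = -40 + (1/16)*73 = -40 + 73/16 = -567/16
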